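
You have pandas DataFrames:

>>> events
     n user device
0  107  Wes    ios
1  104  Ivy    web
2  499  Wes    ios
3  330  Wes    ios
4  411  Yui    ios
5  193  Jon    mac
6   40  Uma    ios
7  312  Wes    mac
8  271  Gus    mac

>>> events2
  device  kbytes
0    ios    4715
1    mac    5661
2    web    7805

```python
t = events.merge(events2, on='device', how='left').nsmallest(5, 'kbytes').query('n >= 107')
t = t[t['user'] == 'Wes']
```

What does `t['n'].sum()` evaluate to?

merge on 'device' (how='left') → 9 rows:
     n user device  kbytes
0  107  Wes    ios    4715
1  104  Ivy    web    7805
2  499  Wes    ios    4715
3  330  Wes    ios    4715
4  411  Yui    ios    4715
5  193  Jon    mac    5661
6   40  Uma    ios    4715
7  312  Wes    mac    5661
8  271  Gus    mac    5661
take 5 rows with smallest kbytes:
     n user device  kbytes
0  107  Wes    ios    4715
2  499  Wes    ios    4715
3  330  Wes    ios    4715
4  411  Yui    ios    4715
6   40  Uma    ios    4715
filter rows where n >= 107:
     n user device  kbytes
0  107  Wes    ios    4715
2  499  Wes    ios    4715
3  330  Wes    ios    4715
4  411  Yui    ios    4715
filter rows where user == 'Wes':
     n user device  kbytes
0  107  Wes    ios    4715
2  499  Wes    ios    4715
3  330  Wes    ios    4715
Then the sum of column 'n': 936

936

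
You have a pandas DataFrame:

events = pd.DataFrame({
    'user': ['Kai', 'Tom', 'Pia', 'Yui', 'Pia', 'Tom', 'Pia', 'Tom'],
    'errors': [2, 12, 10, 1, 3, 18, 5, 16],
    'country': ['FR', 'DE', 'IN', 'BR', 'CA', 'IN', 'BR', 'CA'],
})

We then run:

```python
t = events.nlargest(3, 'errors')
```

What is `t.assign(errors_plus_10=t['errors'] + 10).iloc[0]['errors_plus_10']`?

take 3 rows with largest errors:
  user  errors country
5  Tom      18      IN
7  Tom      16      CA
1  Tom      12      DE
add column errors_plus_10 = t['errors'] + 10:
  user  errors country  errors_plus_10
5  Tom      18      IN              28
7  Tom      16      CA              26
1  Tom      12      DE              22
Reading off the value at position 0, column 'errors_plus_10', we get 28.

28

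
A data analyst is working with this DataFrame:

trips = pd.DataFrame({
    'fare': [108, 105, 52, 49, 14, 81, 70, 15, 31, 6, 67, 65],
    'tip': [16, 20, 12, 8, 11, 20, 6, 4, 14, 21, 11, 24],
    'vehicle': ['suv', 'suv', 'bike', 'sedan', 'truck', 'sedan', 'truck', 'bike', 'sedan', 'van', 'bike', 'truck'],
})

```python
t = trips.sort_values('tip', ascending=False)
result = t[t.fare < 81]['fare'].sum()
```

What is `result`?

369

sort by tip descending:
    fare  tip vehicle
11    65   24   truck
9      6   21     van
1    105   20     suv
5     81   20   sedan
0    108   16     suv
8     31   14   sedan
2     52   12    bike
4     14   11   truck
10    67   11    bike
3     49    8   sedan
6     70    6   truck
7     15    4    bike
filter rows where fare < 81:
    fare  tip vehicle
11    65   24   truck
9      6   21     van
8     31   14   sedan
2     52   12    bike
4     14   11   truck
10    67   11    bike
3     49    8   sedan
6     70    6   truck
7     15    4    bike
sum of column 'fare' → 369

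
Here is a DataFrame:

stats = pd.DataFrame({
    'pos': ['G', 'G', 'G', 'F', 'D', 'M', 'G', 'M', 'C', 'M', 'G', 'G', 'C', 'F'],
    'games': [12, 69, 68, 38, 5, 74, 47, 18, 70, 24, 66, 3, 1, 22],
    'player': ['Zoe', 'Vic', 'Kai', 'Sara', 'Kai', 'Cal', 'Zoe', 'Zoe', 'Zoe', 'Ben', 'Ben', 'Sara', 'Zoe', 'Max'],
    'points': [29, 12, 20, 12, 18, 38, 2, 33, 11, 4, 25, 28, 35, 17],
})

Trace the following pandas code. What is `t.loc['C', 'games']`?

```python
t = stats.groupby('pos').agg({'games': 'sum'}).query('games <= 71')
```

71

group by pos, sum of games:
     games
pos       
C       71
D        5
F       60
G      265
M      116
filter rows where games <= 71:
     games
pos       
C       71
D        5
F       60
value at row 'C', column 'games' → 71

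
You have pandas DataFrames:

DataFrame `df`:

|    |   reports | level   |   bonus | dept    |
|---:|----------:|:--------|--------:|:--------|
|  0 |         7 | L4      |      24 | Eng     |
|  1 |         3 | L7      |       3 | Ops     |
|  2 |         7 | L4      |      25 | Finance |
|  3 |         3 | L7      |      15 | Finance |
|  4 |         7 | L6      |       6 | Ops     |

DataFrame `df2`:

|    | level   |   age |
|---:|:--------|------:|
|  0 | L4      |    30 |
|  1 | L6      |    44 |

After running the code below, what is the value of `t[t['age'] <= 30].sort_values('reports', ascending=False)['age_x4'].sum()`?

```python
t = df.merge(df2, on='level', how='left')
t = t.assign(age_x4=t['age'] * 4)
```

240.0

merge on 'level' (how='left') → 5 rows:
   reports level  bonus     dept   age
0        7    L4     24      Eng  30.0
1        3    L7      3      Ops   NaN
2        7    L4     25  Finance  30.0
3        3    L7     15  Finance   NaN
4        7    L6      6      Ops  44.0
add column age_x4 = t['age'] * 4:
   reports level  bonus     dept   age  age_x4
0        7    L4     24      Eng  30.0   120.0
1        3    L7      3      Ops   NaN     NaN
2        7    L4     25  Finance  30.0   120.0
3        3    L7     15  Finance   NaN     NaN
4        7    L6      6      Ops  44.0   176.0
filter rows where age <= 30:
   reports level  bonus     dept   age  age_x4
0        7    L4     24      Eng  30.0   120.0
2        7    L4     25  Finance  30.0   120.0
sort by reports descending:
   reports level  bonus     dept   age  age_x4
0        7    L4     24      Eng  30.0   120.0
2        7    L4     25  Finance  30.0   120.0
sum of column 'age_x4' → 240.0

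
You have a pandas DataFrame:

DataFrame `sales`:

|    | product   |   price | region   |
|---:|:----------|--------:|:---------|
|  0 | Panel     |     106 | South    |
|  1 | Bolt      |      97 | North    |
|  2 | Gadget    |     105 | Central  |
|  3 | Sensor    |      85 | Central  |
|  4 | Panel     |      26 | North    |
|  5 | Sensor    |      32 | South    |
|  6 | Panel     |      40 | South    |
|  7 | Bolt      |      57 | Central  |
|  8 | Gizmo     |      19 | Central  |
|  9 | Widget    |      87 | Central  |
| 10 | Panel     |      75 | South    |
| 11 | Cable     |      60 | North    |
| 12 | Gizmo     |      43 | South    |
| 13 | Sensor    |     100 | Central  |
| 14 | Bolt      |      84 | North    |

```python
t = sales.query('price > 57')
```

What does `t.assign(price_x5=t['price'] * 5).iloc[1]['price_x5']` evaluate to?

485

filter rows where price > 57:
   product  price   region
0    Panel    106    South
1     Bolt     97    North
2   Gadget    105  Central
3   Sensor     85  Central
9   Widget     87  Central
10   Panel     75    South
11   Cable     60    North
13  Sensor    100  Central
14    Bolt     84    North
add column price_x5 = t['price'] * 5:
   product  price   region  price_x5
0    Panel    106    South       530
1     Bolt     97    North       485
2   Gadget    105  Central       525
3   Sensor     85  Central       425
9   Widget     87  Central       435
10   Panel     75    South       375
11   Cable     60    North       300
13  Sensor    100  Central       500
14    Bolt     84    North       420
value at position 1, column 'price_x5' → 485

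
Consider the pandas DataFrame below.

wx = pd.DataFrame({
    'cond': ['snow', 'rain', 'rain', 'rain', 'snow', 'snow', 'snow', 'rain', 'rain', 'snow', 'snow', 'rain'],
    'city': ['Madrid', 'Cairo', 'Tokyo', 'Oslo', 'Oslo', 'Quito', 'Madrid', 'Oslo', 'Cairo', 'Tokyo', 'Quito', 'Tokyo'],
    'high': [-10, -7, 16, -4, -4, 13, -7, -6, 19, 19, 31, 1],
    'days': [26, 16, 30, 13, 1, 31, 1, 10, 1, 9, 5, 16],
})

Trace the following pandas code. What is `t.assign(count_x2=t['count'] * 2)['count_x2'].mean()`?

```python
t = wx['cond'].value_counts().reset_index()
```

12.0

value_counts of cond:
cond
snow    6
rain    6
Name: count, dtype: int64
reset_index():
   cond  count
0  snow      6
1  rain      6
add column count_x2 = t['count'] * 2:
   cond  count  count_x2
0  snow      6        12
1  rain      6        12
The mean of column 'count_x2' is 12.0.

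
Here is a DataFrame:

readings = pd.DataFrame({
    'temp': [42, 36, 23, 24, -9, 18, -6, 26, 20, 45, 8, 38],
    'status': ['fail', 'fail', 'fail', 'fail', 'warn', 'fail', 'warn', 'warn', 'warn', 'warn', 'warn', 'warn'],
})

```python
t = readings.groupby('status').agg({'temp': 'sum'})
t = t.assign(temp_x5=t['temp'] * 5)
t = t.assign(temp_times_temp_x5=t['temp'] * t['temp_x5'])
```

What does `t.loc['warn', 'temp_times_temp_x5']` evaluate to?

74420

group by status, sum of temp:
        temp
status      
fail     143
warn     122
add column temp_x5 = t['temp'] * 5:
        temp  temp_x5
status               
fail     143      715
warn     122      610
add column temp_times_temp_x5 = t['temp'] * t['temp_x5']:
        temp  temp_x5  temp_times_temp_x5
status                                   
fail     143      715              102245
warn     122      610               74420
Finally, value at row 'warn', column 'temp_times_temp_x5' = 74420.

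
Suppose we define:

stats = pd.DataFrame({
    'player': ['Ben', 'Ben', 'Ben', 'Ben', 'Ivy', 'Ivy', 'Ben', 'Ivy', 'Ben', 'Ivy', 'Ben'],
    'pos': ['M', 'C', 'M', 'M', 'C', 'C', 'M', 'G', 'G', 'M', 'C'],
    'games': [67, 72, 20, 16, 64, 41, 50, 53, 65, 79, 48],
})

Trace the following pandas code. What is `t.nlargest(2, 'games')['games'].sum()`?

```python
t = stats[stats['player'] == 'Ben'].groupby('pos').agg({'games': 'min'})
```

filter rows where player == 'Ben':
   player pos  games
0     Ben   M     67
1     Ben   C     72
2     Ben   M     20
3     Ben   M     16
6     Ben   M     50
8     Ben   G     65
10    Ben   C     48
group by pos, min of games:
     games
pos       
C       48
G       65
M       16
take 2 rows with largest games:
     games
pos       
G       65
C       48
sum of column 'games' → 113

113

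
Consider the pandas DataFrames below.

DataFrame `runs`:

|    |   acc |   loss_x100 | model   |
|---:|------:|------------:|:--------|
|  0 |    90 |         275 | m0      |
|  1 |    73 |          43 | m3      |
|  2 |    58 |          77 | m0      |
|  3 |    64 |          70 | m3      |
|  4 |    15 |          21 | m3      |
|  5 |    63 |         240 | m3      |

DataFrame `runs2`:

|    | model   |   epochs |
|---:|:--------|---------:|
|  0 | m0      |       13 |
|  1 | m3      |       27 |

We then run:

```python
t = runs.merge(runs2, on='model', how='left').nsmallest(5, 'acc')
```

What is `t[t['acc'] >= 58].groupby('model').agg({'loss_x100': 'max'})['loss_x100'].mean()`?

merge on 'model' (how='left') → 6 rows:
   acc  loss_x100 model  epochs
0   90        275    m0      13
1   73         43    m3      27
2   58         77    m0      13
3   64         70    m3      27
4   15         21    m3      27
5   63        240    m3      27
take 5 rows with smallest acc:
   acc  loss_x100 model  epochs
4   15         21    m3      27
2   58         77    m0      13
5   63        240    m3      27
3   64         70    m3      27
1   73         43    m3      27
filter rows where acc >= 58:
   acc  loss_x100 model  epochs
2   58         77    m0      13
5   63        240    m3      27
3   64         70    m3      27
1   73         43    m3      27
group by model, max of loss_x100:
       loss_x100
model           
m0            77
m3           240
So mean() = 158.5.

158.5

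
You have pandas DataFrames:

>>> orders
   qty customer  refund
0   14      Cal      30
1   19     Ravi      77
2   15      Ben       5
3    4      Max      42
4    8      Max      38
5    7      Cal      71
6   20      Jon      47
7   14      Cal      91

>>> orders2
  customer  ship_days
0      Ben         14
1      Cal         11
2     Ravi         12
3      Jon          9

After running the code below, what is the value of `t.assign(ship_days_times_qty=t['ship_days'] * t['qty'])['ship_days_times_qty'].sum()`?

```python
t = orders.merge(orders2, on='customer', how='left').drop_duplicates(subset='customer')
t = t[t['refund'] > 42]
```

408.0

merge on 'customer' (how='left') → 8 rows:
   qty customer  refund  ship_days
0   14      Cal      30       11.0
1   19     Ravi      77       12.0
2   15      Ben       5       14.0
3    4      Max      42        NaN
4    8      Max      38        NaN
5    7      Cal      71       11.0
6   20      Jon      47        9.0
7   14      Cal      91       11.0
drop duplicate customer (keep=first):
   qty customer  refund  ship_days
0   14      Cal      30       11.0
1   19     Ravi      77       12.0
2   15      Ben       5       14.0
3    4      Max      42        NaN
6   20      Jon      47        9.0
filter rows where refund > 42:
   qty customer  refund  ship_days
1   19     Ravi      77       12.0
6   20      Jon      47        9.0
add column ship_days_times_qty = t['ship_days'] * t['qty']:
   qty customer  refund  ship_days  ship_days_times_qty
1   19     Ravi      77       12.0                228.0
6   20      Jon      47        9.0                180.0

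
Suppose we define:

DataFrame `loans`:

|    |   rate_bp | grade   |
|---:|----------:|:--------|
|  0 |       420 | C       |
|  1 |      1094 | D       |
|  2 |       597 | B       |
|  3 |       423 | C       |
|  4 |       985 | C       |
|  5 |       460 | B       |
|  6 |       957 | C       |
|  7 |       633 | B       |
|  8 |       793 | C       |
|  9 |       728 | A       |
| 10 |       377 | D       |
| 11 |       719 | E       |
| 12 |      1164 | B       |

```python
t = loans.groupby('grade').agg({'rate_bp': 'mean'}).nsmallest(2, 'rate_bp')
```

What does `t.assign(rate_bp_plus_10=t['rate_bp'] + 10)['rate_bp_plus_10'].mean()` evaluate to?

group by grade, mean of rate_bp:
       rate_bp
grade         
A        728.0
B        713.5
C        715.6
D        735.5
E        719.0
take 2 rows with smallest rate_bp:
       rate_bp
grade         
B        713.5
C        715.6
add column rate_bp_plus_10 = t['rate_bp'] + 10:
       rate_bp  rate_bp_plus_10
grade                          
B        713.5            723.5
C        715.6            725.6
Taking the mean of column 'rate_bp_plus_10' gives 724.55.

724.55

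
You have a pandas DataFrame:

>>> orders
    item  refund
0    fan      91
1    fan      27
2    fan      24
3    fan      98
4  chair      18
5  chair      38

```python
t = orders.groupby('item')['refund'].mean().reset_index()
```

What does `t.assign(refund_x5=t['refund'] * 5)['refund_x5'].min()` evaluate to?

140.0

group by item, mean of refund:
item
chair    28.0
fan      60.0
Name: refund, dtype: float64
reset_index():
    item  refund
0  chair    28.0
1    fan    60.0
add column refund_x5 = t['refund'] * 5:
    item  refund  refund_x5
0  chair    28.0      140.0
1    fan    60.0      300.0
Finally, min of column 'refund_x5' = 140.0.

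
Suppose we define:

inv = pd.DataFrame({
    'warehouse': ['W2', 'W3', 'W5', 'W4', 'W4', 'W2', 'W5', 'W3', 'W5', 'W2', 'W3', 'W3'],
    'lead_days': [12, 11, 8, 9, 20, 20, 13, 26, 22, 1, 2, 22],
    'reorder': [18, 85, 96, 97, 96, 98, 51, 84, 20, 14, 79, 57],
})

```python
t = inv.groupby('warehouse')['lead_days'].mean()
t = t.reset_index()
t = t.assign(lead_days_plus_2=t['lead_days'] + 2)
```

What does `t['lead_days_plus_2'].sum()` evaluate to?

63.0833333333

group by warehouse, mean of lead_days:
warehouse
W2    11.000000
W3    15.250000
W4    14.500000
W5    14.333333
Name: lead_days, dtype: float64
reset_index():
  warehouse  lead_days
0        W2  11.000000
1        W3  15.250000
2        W4  14.500000
3        W5  14.333333
add column lead_days_plus_2 = t['lead_days'] + 2:
  warehouse  lead_days  lead_days_plus_2
0        W2  11.000000         13.000000
1        W3  15.250000         17.250000
2        W4  14.500000         16.500000
3        W5  14.333333         16.333333
The sum of column 'lead_days_plus_2' is 63.0833333333.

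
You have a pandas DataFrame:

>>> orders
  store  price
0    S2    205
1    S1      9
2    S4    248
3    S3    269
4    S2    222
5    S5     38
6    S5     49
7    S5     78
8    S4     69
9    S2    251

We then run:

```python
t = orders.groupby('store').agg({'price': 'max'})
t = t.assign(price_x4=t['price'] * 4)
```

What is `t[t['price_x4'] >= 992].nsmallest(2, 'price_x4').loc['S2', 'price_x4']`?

group by store, max of price:
       price
store       
S1         9
S2       251
S3       269
S4       248
S5        78
add column price_x4 = t['price'] * 4:
       price  price_x4
store                 
S1         9        36
S2       251      1004
S3       269      1076
S4       248       992
S5        78       312
filter rows where price_x4 >= 992:
       price  price_x4
store                 
S2       251      1004
S3       269      1076
S4       248       992
take 2 rows with smallest price_x4:
       price  price_x4
store                 
S4       248       992
S2       251      1004
Then the value at row 'S2', column 'price_x4': 1004

1004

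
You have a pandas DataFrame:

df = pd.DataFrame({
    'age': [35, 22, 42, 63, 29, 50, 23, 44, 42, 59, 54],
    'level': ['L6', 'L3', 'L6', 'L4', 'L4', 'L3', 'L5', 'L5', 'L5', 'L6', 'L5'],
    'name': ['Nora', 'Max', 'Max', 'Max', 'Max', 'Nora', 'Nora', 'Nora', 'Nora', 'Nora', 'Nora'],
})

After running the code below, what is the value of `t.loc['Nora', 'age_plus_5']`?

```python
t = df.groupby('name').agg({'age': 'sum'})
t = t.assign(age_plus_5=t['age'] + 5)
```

312

group by name, sum of age:
      age
name     
Max   156
Nora  307
add column age_plus_5 = t['age'] + 5:
      age  age_plus_5
name                 
Max   156         161
Nora  307         312
Finally, value at row 'Nora', column 'age_plus_5' = 312.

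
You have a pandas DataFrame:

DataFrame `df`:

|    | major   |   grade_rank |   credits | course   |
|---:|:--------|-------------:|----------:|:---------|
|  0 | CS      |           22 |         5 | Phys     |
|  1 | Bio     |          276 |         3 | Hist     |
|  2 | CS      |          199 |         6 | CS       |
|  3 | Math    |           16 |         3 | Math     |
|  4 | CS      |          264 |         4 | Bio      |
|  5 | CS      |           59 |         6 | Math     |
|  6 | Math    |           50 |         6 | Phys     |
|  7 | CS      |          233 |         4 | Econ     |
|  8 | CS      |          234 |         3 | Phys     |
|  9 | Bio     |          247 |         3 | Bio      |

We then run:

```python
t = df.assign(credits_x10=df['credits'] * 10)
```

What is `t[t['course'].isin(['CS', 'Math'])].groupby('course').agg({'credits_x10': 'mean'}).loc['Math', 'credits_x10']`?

add column credits_x10 = df['credits'] * 10:
  major  grade_rank  credits course  credits_x10
0    CS          22        5   Phys           50
1   Bio         276        3   Hist           30
2    CS         199        6     CS           60
3  Math          16        3   Math           30
4    CS         264        4    Bio           40
5    CS          59        6   Math           60
6  Math          50        6   Phys           60
7    CS         233        4   Econ           40
8    CS         234        3   Phys           30
9   Bio         247        3    Bio           30
filter rows where course in ['CS', 'Math']:
  major  grade_rank  credits course  credits_x10
2    CS         199        6     CS           60
3  Math          16        3   Math           30
5    CS          59        6   Math           60
group by course, mean of credits_x10:
        credits_x10
course             
CS             60.0
Math           45.0
value at row 'Math', column 'credits_x10' → 45.0

45.0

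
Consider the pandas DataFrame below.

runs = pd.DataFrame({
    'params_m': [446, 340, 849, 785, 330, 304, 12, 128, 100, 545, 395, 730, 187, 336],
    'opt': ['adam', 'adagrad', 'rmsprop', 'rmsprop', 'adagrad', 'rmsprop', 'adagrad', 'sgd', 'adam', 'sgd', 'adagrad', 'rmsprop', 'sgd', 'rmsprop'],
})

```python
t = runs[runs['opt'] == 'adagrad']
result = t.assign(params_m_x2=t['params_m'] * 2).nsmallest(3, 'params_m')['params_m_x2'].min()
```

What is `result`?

24

filter rows where opt == 'adagrad':
    params_m      opt
1        340  adagrad
4        330  adagrad
6         12  adagrad
10       395  adagrad
add column params_m_x2 = t['params_m'] * 2:
    params_m      opt  params_m_x2
1        340  adagrad          680
4        330  adagrad          660
6         12  adagrad           24
10       395  adagrad          790
take 3 rows with smallest params_m:
   params_m      opt  params_m_x2
6        12  adagrad           24
4       330  adagrad          660
1       340  adagrad          680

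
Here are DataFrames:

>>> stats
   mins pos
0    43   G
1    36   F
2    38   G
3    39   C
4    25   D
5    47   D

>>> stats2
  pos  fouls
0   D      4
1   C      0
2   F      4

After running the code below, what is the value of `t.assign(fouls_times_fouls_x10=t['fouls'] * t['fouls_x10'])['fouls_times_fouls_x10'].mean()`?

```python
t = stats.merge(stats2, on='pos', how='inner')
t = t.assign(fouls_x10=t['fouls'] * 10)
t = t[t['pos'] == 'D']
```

160.0

merge on 'pos' (how='inner') → 4 rows:
   mins pos  fouls
0    36   F      4
1    39   C      0
2    25   D      4
3    47   D      4
add column fouls_x10 = t['fouls'] * 10:
   mins pos  fouls  fouls_x10
0    36   F      4         40
1    39   C      0          0
2    25   D      4         40
3    47   D      4         40
filter rows where pos == 'D':
   mins pos  fouls  fouls_x10
2    25   D      4         40
3    47   D      4         40
add column fouls_times_fouls_x10 = t['fouls'] * t['fouls_x10']:
   mins pos  fouls  fouls_x10  fouls_times_fouls_x10
2    25   D      4         40                    160
3    47   D      4         40                    160
So mean() = 160.0.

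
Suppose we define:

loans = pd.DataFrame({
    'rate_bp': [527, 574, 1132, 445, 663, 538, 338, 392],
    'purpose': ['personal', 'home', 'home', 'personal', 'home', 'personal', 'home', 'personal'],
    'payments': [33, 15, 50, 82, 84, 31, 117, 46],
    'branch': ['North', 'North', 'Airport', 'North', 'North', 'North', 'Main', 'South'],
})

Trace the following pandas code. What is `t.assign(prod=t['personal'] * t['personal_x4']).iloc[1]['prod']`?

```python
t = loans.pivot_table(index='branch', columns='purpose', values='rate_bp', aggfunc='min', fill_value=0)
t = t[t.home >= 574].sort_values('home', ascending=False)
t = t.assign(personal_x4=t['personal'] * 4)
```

792100

pivot: rows=branch, cols=purpose, min(rate_bp):
purpose  home  personal
branch                 
Airport  1132         0
Main      338         0
North     574       445
South       0       392
filter rows where home >= 574:
purpose  home  personal
branch                 
Airport  1132         0
North     574       445
sort by home descending:
purpose  home  personal
branch                 
Airport  1132         0
North     574       445
add column personal_x4 = t['personal'] * 4:
purpose  home  personal  personal_x4
branch                              
Airport  1132         0            0
North     574       445         1780
add column prod = t['personal'] * t['personal_x4']:
purpose  home  personal  personal_x4    prod
branch                                      
Airport  1132         0            0       0
North     574       445         1780  792100
Taking the value at position 1, column 'prod' gives 792100.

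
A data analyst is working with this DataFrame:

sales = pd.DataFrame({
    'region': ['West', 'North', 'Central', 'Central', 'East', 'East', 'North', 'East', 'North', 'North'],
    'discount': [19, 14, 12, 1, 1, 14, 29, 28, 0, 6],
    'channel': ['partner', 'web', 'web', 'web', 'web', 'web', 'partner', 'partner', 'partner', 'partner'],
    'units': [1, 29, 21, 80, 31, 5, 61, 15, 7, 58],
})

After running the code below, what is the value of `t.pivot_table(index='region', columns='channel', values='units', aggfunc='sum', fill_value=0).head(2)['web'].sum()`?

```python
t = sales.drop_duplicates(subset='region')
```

drop duplicate region (keep=first):
    region  discount  channel  units
0     West        19  partner      1
1    North        14      web     29
2  Central        12      web     21
4     East         1      web     31
pivot: rows=region, cols=channel, sum(units):
channel  partner  web
region               
Central        0   21
East           0   31
North          0   29
West           1    0
take first 2 rows:
channel  partner  web
region               
Central        0   21
East           0   31
Then the sum of column 'web': 52

52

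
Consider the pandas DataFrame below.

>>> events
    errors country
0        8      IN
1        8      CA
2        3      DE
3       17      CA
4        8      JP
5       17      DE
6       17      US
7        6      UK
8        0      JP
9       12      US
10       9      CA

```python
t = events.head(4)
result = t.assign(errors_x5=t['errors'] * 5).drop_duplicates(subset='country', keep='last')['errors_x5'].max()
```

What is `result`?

take first 4 rows:
   errors country
0       8      IN
1       8      CA
2       3      DE
3      17      CA
add column errors_x5 = t['errors'] * 5:
   errors country  errors_x5
0       8      IN         40
1       8      CA         40
2       3      DE         15
3      17      CA         85
drop duplicate country (keep=last):
   errors country  errors_x5
0       8      IN         40
2       3      DE         15
3      17      CA         85
Reading off the max of column 'errors_x5', we get 85.

85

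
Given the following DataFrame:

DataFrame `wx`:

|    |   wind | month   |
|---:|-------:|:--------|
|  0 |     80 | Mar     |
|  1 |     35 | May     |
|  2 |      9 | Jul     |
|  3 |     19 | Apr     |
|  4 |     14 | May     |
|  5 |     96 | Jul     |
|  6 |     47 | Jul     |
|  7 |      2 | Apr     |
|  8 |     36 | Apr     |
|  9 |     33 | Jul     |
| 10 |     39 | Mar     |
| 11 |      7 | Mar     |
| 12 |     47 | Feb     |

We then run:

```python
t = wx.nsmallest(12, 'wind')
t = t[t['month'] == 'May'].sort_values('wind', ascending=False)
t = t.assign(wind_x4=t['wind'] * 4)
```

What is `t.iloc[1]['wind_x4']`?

take 12 rows with smallest wind:
    wind month
7      2   Apr
11     7   Mar
2      9   Jul
4     14   May
3     19   Apr
9     33   Jul
1     35   May
8     36   Apr
10    39   Mar
6     47   Jul
12    47   Feb
0     80   Mar
filter rows where month == 'May':
   wind month
4    14   May
1    35   May
sort by wind descending:
   wind month
1    35   May
4    14   May
add column wind_x4 = t['wind'] * 4:
   wind month  wind_x4
1    35   May      140
4    14   May       56
Hence 56.

56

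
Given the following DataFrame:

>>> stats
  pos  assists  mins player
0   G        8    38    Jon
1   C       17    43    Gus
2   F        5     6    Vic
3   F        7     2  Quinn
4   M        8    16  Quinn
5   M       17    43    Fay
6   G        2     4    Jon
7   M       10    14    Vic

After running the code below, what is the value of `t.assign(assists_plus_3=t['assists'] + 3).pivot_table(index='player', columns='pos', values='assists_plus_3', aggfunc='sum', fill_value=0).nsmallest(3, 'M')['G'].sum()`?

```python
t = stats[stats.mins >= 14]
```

filter rows where mins >= 14:
  pos  assists  mins player
0   G        8    38    Jon
1   C       17    43    Gus
4   M        8    16  Quinn
5   M       17    43    Fay
7   M       10    14    Vic
add column assists_plus_3 = t['assists'] + 3:
  pos  assists  mins player  assists_plus_3
0   G        8    38    Jon              11
1   C       17    43    Gus              20
4   M        8    16  Quinn              11
5   M       17    43    Fay              20
7   M       10    14    Vic              13
pivot: rows=player, cols=pos, sum(assists_plus_3):
pos      C   G   M
player            
Fay      0   0  20
Gus     20   0   0
Jon      0  11   0
Quinn    0   0  11
Vic      0   0  13
take 3 rows with smallest M:
pos      C   G   M
player            
Gus     20   0   0
Jon      0  11   0
Quinn    0   0  11
sum of column 'G' → 11

11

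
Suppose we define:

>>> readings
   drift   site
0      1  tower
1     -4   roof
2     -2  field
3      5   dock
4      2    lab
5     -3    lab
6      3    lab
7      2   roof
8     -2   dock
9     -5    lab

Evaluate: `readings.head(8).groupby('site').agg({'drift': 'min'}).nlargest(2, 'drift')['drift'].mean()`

3.0

take first 8 rows:
   drift   site
0      1  tower
1     -4   roof
2     -2  field
3      5   dock
4      2    lab
5     -3    lab
6      3    lab
7      2   roof
group by site, min of drift:
       drift
site        
dock       5
field     -2
lab       -3
roof      -4
tower      1
take 2 rows with largest drift:
       drift
site        
dock       5
tower      1
Reading off the mean of column 'drift', we get 3.0.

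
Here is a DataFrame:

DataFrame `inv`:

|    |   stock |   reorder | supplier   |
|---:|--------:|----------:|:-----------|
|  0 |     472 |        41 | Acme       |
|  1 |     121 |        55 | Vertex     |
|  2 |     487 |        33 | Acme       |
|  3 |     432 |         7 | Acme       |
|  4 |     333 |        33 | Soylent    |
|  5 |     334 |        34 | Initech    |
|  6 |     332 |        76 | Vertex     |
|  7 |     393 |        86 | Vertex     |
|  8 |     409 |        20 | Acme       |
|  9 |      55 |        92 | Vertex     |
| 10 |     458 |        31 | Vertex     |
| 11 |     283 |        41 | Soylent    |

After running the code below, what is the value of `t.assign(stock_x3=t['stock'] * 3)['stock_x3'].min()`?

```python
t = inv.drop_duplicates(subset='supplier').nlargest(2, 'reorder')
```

drop duplicate supplier (keep=first):
   stock  reorder supplier
0    472       41     Acme
1    121       55   Vertex
4    333       33  Soylent
5    334       34  Initech
take 2 rows with largest reorder:
   stock  reorder supplier
1    121       55   Vertex
0    472       41     Acme
add column stock_x3 = t['stock'] * 3:
   stock  reorder supplier  stock_x3
1    121       55   Vertex       363
0    472       41     Acme      1416
Finally, min of column 'stock_x3' = 363.

363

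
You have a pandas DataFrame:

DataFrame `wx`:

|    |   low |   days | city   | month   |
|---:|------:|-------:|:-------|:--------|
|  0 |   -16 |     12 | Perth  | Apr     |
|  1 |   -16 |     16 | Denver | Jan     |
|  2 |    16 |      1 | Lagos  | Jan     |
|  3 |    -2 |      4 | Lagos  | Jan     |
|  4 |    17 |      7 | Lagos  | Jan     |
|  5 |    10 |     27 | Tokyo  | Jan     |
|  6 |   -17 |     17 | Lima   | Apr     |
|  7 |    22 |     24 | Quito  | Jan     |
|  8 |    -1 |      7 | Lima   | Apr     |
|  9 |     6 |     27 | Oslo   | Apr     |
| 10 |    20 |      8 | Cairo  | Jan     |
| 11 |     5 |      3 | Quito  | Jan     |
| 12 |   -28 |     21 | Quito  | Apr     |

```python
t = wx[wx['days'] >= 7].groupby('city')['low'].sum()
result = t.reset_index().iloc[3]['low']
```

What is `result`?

-18

filter rows where days >= 7:
    low  days    city month
0   -16    12   Perth   Apr
1   -16    16  Denver   Jan
4    17     7   Lagos   Jan
5    10    27   Tokyo   Jan
6   -17    17    Lima   Apr
7    22    24   Quito   Jan
8    -1     7    Lima   Apr
9     6    27    Oslo   Apr
10   20     8   Cairo   Jan
12  -28    21   Quito   Apr
group by city, sum of low:
city
Cairo     20
Denver   -16
Lagos     17
Lima     -18
Oslo       6
Perth    -16
Quito     -6
Tokyo     10
Name: low, dtype: int64
reset_index():
     city  low
0   Cairo   20
1  Denver  -16
2   Lagos   17
3    Lima  -18
4    Oslo    6
5   Perth  -16
6   Quito   -6
7   Tokyo   10
So iloc[3]['low'] = -18.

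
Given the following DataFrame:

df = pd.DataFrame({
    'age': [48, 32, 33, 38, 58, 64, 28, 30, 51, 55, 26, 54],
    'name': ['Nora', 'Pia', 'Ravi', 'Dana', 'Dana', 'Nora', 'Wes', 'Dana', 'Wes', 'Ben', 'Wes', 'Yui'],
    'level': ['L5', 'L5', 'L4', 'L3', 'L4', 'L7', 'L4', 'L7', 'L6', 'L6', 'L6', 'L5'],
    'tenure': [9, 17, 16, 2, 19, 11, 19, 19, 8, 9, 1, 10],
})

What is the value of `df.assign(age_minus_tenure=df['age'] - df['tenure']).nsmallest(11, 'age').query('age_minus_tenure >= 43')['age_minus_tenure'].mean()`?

add column age_minus_tenure = df['age'] - df['tenure']:
    age  name level  tenure  age_minus_tenure
0    48  Nora    L5       9                39
1    32   Pia    L5      17                15
2    33  Ravi    L4      16                17
3    38  Dana    L3       2                36
4    58  Dana    L4      19                39
5    64  Nora    L7      11                53
6    28   Wes    L4      19                 9
7    30  Dana    L7      19                11
8    51   Wes    L6       8                43
9    55   Ben    L6       9                46
10   26   Wes    L6       1                25
11   54   Yui    L5      10                44
take 11 rows with smallest age:
    age  name level  tenure  age_minus_tenure
10   26   Wes    L6       1                25
6    28   Wes    L4      19                 9
7    30  Dana    L7      19                11
1    32   Pia    L5      17                15
2    33  Ravi    L4      16                17
3    38  Dana    L3       2                36
0    48  Nora    L5       9                39
8    51   Wes    L6       8                43
11   54   Yui    L5      10                44
9    55   Ben    L6       9                46
4    58  Dana    L4      19                39
filter rows where age_minus_tenure >= 43:
    age name level  tenure  age_minus_tenure
8    51  Wes    L6       8                43
11   54  Yui    L5      10                44
9    55  Ben    L6       9                46

44.3333333333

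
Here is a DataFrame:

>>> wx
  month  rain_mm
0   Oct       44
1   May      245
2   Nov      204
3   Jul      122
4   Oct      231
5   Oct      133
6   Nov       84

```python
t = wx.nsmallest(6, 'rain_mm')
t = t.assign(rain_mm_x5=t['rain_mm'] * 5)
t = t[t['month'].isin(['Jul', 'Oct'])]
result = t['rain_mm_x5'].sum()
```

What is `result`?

2650

take 6 rows with smallest rain_mm:
  month  rain_mm
0   Oct       44
6   Nov       84
3   Jul      122
5   Oct      133
2   Nov      204
4   Oct      231
add column rain_mm_x5 = t['rain_mm'] * 5:
  month  rain_mm  rain_mm_x5
0   Oct       44         220
6   Nov       84         420
3   Jul      122         610
5   Oct      133         665
2   Nov      204        1020
4   Oct      231        1155
filter rows where month in ['Jul', 'Oct']:
  month  rain_mm  rain_mm_x5
0   Oct       44         220
3   Jul      122         610
5   Oct      133         665
4   Oct      231        1155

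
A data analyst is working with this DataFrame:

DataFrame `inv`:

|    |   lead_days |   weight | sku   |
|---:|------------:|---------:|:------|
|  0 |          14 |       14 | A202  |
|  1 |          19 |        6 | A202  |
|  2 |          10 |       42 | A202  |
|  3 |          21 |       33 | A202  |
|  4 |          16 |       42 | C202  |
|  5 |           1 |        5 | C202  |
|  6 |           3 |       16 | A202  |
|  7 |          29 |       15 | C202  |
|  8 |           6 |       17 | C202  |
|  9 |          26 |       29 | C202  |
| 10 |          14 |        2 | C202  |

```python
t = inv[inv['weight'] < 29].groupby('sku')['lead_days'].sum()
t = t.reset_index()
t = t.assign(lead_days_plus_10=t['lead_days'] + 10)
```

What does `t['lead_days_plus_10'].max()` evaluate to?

60

filter rows where weight < 29:
    lead_days  weight   sku
0          14      14  A202
1          19       6  A202
5           1       5  C202
6           3      16  A202
7          29      15  C202
8           6      17  C202
10         14       2  C202
group by sku, sum of lead_days:
sku
A202    36
C202    50
Name: lead_days, dtype: int64
reset_index():
    sku  lead_days
0  A202         36
1  C202         50
add column lead_days_plus_10 = t['lead_days'] + 10:
    sku  lead_days  lead_days_plus_10
0  A202         36                 46
1  C202         50                 60
Hence 60.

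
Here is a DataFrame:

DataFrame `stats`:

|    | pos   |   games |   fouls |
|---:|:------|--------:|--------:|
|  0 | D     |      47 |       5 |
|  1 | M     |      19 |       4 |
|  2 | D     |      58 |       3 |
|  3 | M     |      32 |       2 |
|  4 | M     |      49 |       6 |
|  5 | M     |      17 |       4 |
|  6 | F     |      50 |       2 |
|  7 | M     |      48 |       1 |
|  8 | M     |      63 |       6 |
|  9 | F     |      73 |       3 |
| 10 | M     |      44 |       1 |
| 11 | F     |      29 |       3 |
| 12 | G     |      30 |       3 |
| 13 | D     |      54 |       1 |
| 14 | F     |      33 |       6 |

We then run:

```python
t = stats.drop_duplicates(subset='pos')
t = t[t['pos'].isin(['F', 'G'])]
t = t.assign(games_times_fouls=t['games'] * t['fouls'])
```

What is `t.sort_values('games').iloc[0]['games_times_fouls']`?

drop duplicate pos (keep=first):
   pos  games  fouls
0    D     47      5
1    M     19      4
6    F     50      2
12   G     30      3
filter rows where pos in ['F', 'G']:
   pos  games  fouls
6    F     50      2
12   G     30      3
add column games_times_fouls = t['games'] * t['fouls']:
   pos  games  fouls  games_times_fouls
6    F     50      2                100
12   G     30      3                 90
sort by games:
   pos  games  fouls  games_times_fouls
12   G     30      3                 90
6    F     50      2                100
Taking the value at position 0, column 'games_times_fouls' gives 90.

90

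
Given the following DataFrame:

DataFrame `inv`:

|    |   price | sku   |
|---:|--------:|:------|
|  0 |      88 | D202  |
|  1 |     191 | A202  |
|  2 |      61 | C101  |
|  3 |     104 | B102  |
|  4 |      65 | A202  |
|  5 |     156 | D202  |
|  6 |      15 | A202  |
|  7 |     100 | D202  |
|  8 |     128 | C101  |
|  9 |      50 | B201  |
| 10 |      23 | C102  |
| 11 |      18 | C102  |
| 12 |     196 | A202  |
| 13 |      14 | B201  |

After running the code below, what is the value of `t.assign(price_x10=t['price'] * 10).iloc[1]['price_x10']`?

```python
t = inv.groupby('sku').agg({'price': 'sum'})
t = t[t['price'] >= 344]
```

3440

group by sku, sum of price:
      price
sku        
A202    467
B102    104
B201     64
C101    189
C102     41
D202    344
filter rows where price >= 344:
      price
sku        
A202    467
D202    344
add column price_x10 = t['price'] * 10:
      price  price_x10
sku                   
A202    467       4670
D202    344       3440
Finally, value at position 1, column 'price_x10' = 3440.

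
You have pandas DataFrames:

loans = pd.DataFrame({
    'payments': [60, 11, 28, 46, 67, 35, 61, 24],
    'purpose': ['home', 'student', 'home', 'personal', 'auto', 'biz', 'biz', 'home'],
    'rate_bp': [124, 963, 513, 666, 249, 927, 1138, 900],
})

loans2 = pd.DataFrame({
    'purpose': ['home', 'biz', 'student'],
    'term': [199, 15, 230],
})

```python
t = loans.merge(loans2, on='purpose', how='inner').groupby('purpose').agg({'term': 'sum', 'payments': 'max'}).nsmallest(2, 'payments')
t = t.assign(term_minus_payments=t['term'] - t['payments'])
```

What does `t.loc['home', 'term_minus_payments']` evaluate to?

537

merge on 'purpose' (how='inner') → 6 rows:
   payments  purpose  rate_bp  term
0        60     home      124   199
1        11  student      963   230
2        28     home      513   199
3        35      biz      927    15
4        61      biz     1138    15
5        24     home      900   199
group by purpose: sum(term), max(payments):
         term  payments
purpose                
biz        30        61
home      597        60
student   230        11
take 2 rows with smallest payments:
         term  payments
purpose                
student   230        11
home      597        60
add column term_minus_payments = t['term'] - t['payments']:
         term  payments  term_minus_payments
purpose                                     
student   230        11                  219
home      597        60                  537
value at row 'home', column 'term_minus_payments' → 537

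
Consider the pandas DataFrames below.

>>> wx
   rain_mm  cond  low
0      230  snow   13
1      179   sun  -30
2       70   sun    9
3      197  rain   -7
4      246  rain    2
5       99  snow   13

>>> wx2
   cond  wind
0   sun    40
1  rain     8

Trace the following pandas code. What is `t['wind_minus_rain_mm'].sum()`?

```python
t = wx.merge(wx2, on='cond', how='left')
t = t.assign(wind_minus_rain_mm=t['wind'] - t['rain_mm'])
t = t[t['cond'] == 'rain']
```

merge on 'cond' (how='left') → 6 rows:
   rain_mm  cond  low  wind
0      230  snow   13   NaN
1      179   sun  -30  40.0
2       70   sun    9  40.0
3      197  rain   -7   8.0
4      246  rain    2   8.0
5       99  snow   13   NaN
add column wind_minus_rain_mm = t['wind'] - t['rain_mm']:
   rain_mm  cond  low  wind  wind_minus_rain_mm
0      230  snow   13   NaN                 NaN
1      179   sun  -30  40.0              -139.0
2       70   sun    9  40.0               -30.0
3      197  rain   -7   8.0              -189.0
4      246  rain    2   8.0              -238.0
5       99  snow   13   NaN                 NaN
filter rows where cond == 'rain':
   rain_mm  cond  low  wind  wind_minus_rain_mm
3      197  rain   -7   8.0              -189.0
4      246  rain    2   8.0              -238.0
Taking the sum of column 'wind_minus_rain_mm' gives -427.0.

-427.0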